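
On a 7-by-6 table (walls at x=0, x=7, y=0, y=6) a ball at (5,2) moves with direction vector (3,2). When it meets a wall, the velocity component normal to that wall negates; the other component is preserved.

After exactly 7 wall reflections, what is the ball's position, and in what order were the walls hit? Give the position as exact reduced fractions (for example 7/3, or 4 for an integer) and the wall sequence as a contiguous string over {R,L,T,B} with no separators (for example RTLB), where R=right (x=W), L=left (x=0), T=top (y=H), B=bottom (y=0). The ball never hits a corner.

1. t=2/3 → R at (7,10/3); v=(-3,2)
2. t=4/3 → T at (3,6); v=(-3,-2)
3. t=1 → L at (0,4); v=(3,-2)
4. t=2 → B at (6,0); v=(3,2)
5. t=1/3 → R at (7,2/3); v=(-3,2)
6. t=7/3 → L at (0,16/3); v=(3,2)
7. t=1/3 → T at (1,6); v=(3,-2)

Final position: (1,6)
Wall sequence: RTLBRLT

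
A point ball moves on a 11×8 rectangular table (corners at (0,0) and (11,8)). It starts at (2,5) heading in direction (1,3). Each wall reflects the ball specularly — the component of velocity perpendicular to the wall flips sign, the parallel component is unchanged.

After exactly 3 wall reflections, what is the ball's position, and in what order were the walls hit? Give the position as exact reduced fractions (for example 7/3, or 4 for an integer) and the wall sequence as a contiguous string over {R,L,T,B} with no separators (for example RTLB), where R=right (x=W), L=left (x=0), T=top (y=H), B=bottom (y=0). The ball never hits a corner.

1. t=1 → T at (3,8); v=(1,-3)
2. t=8/3 → B at (17/3,0); v=(1,3)
3. t=8/3 → T at (25/3,8); v=(1,-3)

Final position: (25/3,8)
Wall sequence: TBT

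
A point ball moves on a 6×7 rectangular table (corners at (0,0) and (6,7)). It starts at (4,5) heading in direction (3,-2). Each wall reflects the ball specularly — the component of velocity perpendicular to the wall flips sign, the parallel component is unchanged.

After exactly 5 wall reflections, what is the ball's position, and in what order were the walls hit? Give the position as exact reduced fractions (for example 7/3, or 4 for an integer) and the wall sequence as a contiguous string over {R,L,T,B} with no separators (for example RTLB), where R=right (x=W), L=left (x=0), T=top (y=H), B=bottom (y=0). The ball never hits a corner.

1. t=2/3 → R at (6,11/3); v=(-3,-2)
2. t=11/6 → B at (1/2,0); v=(-3,2)
3. t=1/6 → L at (0,1/3); v=(3,2)
4. t=2 → R at (6,13/3); v=(-3,2)
5. t=4/3 → T at (2,7); v=(-3,-2)

Final position: (2,7)
Wall sequence: RBLRT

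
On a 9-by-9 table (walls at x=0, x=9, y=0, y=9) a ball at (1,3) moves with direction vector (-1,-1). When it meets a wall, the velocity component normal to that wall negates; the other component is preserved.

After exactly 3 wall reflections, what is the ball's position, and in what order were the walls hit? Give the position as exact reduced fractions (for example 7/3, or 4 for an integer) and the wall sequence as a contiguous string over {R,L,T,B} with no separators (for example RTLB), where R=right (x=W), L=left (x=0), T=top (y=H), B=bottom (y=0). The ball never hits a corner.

Final position: (9,7)
Wall sequence: LBR

1. t=1 → L at (0,2); v=(1,-1)
2. t=2 → B at (2,0); v=(1,1)
3. t=7 → R at (9,7); v=(-1,1)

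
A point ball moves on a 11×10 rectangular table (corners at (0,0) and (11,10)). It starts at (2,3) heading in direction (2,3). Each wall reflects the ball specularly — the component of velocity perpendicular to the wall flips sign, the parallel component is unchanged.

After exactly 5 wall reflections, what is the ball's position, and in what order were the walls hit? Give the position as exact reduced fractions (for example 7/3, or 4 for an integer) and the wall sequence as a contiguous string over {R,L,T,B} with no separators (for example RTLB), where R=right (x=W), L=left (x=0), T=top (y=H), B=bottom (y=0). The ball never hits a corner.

Final position: (0,7)
Wall sequence: TRBTL

1. t=7/3 → T at (20/3,10); v=(2,-3)
2. t=13/6 → R at (11,7/2); v=(-2,-3)
3. t=7/6 → B at (26/3,0); v=(-2,3)
4. t=10/3 → T at (2,10); v=(-2,-3)
5. t=1 → L at (0,7); v=(2,-3)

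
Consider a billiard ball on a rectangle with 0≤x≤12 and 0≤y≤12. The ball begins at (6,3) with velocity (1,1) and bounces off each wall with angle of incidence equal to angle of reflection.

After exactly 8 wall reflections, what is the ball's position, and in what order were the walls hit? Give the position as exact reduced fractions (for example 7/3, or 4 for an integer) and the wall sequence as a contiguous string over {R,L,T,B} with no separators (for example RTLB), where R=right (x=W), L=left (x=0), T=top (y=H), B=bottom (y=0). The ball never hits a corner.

1. t=6 → R at (12,9); v=(-1,1)
2. t=3 → T at (9,12); v=(-1,-1)
3. t=9 → L at (0,3); v=(1,-1)
4. t=3 → B at (3,0); v=(1,1)
5. t=9 → R at (12,9); v=(-1,1)
6. t=3 → T at (9,12); v=(-1,-1)
7. t=9 → L at (0,3); v=(1,-1)
8. t=3 → B at (3,0); v=(1,1)

Final position: (3,0)
Wall sequence: RTLBRTLB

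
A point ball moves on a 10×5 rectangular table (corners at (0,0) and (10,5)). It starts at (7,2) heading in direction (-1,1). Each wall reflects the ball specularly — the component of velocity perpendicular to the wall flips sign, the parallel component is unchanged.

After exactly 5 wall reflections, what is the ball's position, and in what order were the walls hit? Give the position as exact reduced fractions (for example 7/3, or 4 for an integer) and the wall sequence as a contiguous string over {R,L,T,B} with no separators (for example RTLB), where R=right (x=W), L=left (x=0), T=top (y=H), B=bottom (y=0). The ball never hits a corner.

1. t=3 → T at (4,5); v=(-1,-1)
2. t=4 → L at (0,1); v=(1,-1)
3. t=1 → B at (1,0); v=(1,1)
4. t=5 → T at (6,5); v=(1,-1)
5. t=4 → R at (10,1); v=(-1,-1)

Final position: (10,1)
Wall sequence: TLBTR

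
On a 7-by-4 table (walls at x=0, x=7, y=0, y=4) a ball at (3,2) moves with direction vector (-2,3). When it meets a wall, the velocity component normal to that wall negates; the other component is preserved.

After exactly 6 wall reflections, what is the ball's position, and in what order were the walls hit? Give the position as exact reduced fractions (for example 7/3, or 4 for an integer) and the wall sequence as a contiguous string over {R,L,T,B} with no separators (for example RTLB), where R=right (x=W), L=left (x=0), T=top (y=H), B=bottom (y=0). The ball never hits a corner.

1. t=2/3 → T at (5/3,4); v=(-2,-3)
2. t=5/6 → L at (0,3/2); v=(2,-3)
3. t=1/2 → B at (1,0); v=(2,3)
4. t=4/3 → T at (11/3,4); v=(2,-3)
5. t=4/3 → B at (19/3,0); v=(2,3)
6. t=1/3 → R at (7,1); v=(-2,3)

Final position: (7,1)
Wall sequence: TLBTBR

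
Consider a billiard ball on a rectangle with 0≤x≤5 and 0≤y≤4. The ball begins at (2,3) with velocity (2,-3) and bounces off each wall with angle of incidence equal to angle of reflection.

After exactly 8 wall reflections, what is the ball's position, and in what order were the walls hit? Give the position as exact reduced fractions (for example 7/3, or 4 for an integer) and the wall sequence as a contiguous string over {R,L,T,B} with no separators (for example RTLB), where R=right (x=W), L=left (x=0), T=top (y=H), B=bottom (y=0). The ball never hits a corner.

Final position: (5,1/2)
Wall sequence: BRTBLTBR

1. t=1 → B at (4,0); v=(2,3)
2. t=1/2 → R at (5,3/2); v=(-2,3)
3. t=5/6 → T at (10/3,4); v=(-2,-3)
4. t=4/3 → B at (2/3,0); v=(-2,3)
5. t=1/3 → L at (0,1); v=(2,3)
6. t=1 → T at (2,4); v=(2,-3)
7. t=4/3 → B at (14/3,0); v=(2,3)
8. t=1/6 → R at (5,1/2); v=(-2,3)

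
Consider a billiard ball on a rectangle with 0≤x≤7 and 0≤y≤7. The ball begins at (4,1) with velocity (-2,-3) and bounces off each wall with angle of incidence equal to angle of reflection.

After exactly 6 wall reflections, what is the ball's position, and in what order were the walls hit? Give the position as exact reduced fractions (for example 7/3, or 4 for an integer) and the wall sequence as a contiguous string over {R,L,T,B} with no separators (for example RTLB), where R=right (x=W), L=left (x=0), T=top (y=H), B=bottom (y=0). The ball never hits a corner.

1. t=1/3 → B at (10/3,0); v=(-2,3)
2. t=5/3 → L at (0,5); v=(2,3)
3. t=2/3 → T at (4/3,7); v=(2,-3)
4. t=7/3 → B at (6,0); v=(2,3)
5. t=1/2 → R at (7,3/2); v=(-2,3)
6. t=11/6 → T at (10/3,7); v=(-2,-3)

Final position: (10/3,7)
Wall sequence: BLTBRT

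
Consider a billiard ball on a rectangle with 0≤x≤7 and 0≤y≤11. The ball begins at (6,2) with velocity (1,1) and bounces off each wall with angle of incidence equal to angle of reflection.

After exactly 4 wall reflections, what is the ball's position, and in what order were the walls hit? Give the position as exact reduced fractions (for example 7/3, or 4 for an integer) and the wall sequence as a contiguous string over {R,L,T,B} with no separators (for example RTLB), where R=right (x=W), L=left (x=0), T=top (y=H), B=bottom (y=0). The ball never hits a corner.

1. t=1 → R at (7,3); v=(-1,1)
2. t=7 → L at (0,10); v=(1,1)
3. t=1 → T at (1,11); v=(1,-1)
4. t=6 → R at (7,5); v=(-1,-1)

Final position: (7,5)
Wall sequence: RLTR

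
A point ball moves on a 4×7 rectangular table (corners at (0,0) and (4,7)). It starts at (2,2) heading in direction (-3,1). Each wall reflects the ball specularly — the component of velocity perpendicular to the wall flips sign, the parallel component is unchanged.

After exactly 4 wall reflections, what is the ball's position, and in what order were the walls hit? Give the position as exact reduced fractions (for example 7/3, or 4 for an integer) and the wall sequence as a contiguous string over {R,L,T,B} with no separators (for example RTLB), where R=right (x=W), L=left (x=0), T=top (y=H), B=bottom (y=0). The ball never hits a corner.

Final position: (4,20/3)
Wall sequence: LRLR

1. t=2/3 → L at (0,8/3); v=(3,1)
2. t=4/3 → R at (4,4); v=(-3,1)
3. t=4/3 → L at (0,16/3); v=(3,1)
4. t=4/3 → R at (4,20/3); v=(-3,1)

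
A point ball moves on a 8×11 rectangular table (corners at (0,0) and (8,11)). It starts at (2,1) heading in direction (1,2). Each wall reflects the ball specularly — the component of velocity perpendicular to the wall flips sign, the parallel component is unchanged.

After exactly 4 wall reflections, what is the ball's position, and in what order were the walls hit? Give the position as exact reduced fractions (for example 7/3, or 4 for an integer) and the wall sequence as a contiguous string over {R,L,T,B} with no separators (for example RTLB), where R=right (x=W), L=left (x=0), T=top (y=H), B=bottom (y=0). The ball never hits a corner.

Final position: (0,7)
Wall sequence: TRBL

1. t=5 → T at (7,11); v=(1,-2)
2. t=1 → R at (8,9); v=(-1,-2)
3. t=9/2 → B at (7/2,0); v=(-1,2)
4. t=7/2 → L at (0,7); v=(1,2)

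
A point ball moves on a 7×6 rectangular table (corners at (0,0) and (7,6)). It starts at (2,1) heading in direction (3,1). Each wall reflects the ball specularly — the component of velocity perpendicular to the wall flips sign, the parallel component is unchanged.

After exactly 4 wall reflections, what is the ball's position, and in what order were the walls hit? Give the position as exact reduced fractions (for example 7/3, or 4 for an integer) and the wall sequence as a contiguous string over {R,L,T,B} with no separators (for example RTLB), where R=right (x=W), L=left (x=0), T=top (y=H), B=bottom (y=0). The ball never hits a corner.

1. t=5/3 → R at (7,8/3); v=(-3,1)
2. t=7/3 → L at (0,5); v=(3,1)
3. t=1 → T at (3,6); v=(3,-1)
4. t=4/3 → R at (7,14/3); v=(-3,-1)

Final position: (7,14/3)
Wall sequence: RLTR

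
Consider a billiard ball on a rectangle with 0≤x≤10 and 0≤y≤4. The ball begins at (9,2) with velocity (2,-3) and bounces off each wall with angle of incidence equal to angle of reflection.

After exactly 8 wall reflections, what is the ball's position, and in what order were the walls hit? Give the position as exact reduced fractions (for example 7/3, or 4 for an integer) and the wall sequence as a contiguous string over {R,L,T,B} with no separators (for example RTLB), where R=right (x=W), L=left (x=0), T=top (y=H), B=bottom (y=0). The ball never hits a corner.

1. t=1/2 → R at (10,1/2); v=(-2,-3)
2. t=1/6 → B at (29/3,0); v=(-2,3)
3. t=4/3 → T at (7,4); v=(-2,-3)
4. t=4/3 → B at (13/3,0); v=(-2,3)
5. t=4/3 → T at (5/3,4); v=(-2,-3)
6. t=5/6 → L at (0,3/2); v=(2,-3)
7. t=1/2 → B at (1,0); v=(2,3)
8. t=4/3 → T at (11/3,4); v=(2,-3)

Final position: (11/3,4)
Wall sequence: RBTBTLBT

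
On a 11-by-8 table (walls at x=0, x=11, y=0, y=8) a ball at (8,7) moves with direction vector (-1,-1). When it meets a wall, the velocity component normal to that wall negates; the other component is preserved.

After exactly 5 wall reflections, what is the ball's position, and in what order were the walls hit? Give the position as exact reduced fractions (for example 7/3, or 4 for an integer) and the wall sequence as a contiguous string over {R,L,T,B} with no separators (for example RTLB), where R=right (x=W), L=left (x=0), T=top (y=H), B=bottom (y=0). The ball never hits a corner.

1. t=7 → B at (1,0); v=(-1,1)
2. t=1 → L at (0,1); v=(1,1)
3. t=7 → T at (7,8); v=(1,-1)
4. t=4 → R at (11,4); v=(-1,-1)
5. t=4 → B at (7,0); v=(-1,1)

Final position: (7,0)
Wall sequence: BLTRB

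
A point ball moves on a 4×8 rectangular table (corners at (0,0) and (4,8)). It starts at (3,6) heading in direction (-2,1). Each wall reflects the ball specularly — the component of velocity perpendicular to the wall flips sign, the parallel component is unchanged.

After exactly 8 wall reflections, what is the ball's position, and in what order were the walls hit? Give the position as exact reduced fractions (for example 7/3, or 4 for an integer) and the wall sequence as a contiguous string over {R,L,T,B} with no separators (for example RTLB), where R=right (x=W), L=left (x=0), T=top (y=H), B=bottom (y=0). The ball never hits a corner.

Final position: (4,3/2)
Wall sequence: LTRLRLBR

1. t=3/2 → L at (0,15/2); v=(2,1)
2. t=1/2 → T at (1,8); v=(2,-1)
3. t=3/2 → R at (4,13/2); v=(-2,-1)
4. t=2 → L at (0,9/2); v=(2,-1)
5. t=2 → R at (4,5/2); v=(-2,-1)
6. t=2 → L at (0,1/2); v=(2,-1)
7. t=1/2 → B at (1,0); v=(2,1)
8. t=3/2 → R at (4,3/2); v=(-2,1)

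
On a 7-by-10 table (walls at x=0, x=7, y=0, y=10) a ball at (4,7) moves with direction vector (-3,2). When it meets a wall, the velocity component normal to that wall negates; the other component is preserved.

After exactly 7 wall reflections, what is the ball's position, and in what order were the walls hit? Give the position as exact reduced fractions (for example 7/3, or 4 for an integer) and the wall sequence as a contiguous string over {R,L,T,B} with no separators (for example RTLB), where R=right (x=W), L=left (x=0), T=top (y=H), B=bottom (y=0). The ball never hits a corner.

1. t=4/3 → L at (0,29/3); v=(3,2)
2. t=1/6 → T at (1/2,10); v=(3,-2)
3. t=13/6 → R at (7,17/3); v=(-3,-2)
4. t=7/3 → L at (0,1); v=(3,-2)
5. t=1/2 → B at (3/2,0); v=(3,2)
6. t=11/6 → R at (7,11/3); v=(-3,2)
7. t=7/3 → L at (0,25/3); v=(3,2)

Final position: (0,25/3)
Wall sequence: LTRLBRL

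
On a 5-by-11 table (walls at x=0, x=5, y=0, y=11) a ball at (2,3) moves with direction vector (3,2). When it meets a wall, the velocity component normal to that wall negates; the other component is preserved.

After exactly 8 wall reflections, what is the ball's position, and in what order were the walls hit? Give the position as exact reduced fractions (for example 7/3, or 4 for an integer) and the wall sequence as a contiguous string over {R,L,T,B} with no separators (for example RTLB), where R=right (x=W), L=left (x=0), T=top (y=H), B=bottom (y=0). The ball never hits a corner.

Final position: (1/2,0)
Wall sequence: RLTRLRLB

1. t=1 → R at (5,5); v=(-3,2)
2. t=5/3 → L at (0,25/3); v=(3,2)
3. t=4/3 → T at (4,11); v=(3,-2)
4. t=1/3 → R at (5,31/3); v=(-3,-2)
5. t=5/3 → L at (0,7); v=(3,-2)
6. t=5/3 → R at (5,11/3); v=(-3,-2)
7. t=5/3 → L at (0,1/3); v=(3,-2)
8. t=1/6 → B at (1/2,0); v=(3,2)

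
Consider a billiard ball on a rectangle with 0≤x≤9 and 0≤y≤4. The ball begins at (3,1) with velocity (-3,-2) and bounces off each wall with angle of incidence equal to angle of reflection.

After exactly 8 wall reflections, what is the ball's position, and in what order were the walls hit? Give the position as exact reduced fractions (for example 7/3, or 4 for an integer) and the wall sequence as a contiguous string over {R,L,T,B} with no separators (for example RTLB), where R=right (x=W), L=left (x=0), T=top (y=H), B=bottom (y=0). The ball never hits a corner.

Final position: (9/2,0)
Wall sequence: BLTRBTLB

1. t=1/2 → B at (3/2,0); v=(-3,2)
2. t=1/2 → L at (0,1); v=(3,2)
3. t=3/2 → T at (9/2,4); v=(3,-2)
4. t=3/2 → R at (9,1); v=(-3,-2)
5. t=1/2 → B at (15/2,0); v=(-3,2)
6. t=2 → T at (3/2,4); v=(-3,-2)
7. t=1/2 → L at (0,3); v=(3,-2)
8. t=3/2 → B at (9/2,0); v=(3,2)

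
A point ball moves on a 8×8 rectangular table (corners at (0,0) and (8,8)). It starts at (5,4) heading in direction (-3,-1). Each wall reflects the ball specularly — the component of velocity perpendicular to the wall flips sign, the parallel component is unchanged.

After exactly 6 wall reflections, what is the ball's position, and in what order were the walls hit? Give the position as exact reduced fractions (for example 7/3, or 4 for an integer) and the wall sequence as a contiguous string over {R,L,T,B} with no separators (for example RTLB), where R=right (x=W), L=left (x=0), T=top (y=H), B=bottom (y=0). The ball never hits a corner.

Final position: (1,8)
Wall sequence: LBRLRT

1. t=5/3 → L at (0,7/3); v=(3,-1)
2. t=7/3 → B at (7,0); v=(3,1)
3. t=1/3 → R at (8,1/3); v=(-3,1)
4. t=8/3 → L at (0,3); v=(3,1)
5. t=8/3 → R at (8,17/3); v=(-3,1)
6. t=7/3 → T at (1,8); v=(-3,-1)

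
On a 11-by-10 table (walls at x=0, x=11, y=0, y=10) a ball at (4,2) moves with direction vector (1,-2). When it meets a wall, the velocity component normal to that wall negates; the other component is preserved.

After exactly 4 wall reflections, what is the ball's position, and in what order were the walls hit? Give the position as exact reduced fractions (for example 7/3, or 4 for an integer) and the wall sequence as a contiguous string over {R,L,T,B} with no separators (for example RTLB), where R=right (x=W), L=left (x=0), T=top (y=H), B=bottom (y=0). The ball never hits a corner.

1. t=1 → B at (5,0); v=(1,2)
2. t=5 → T at (10,10); v=(1,-2)
3. t=1 → R at (11,8); v=(-1,-2)
4. t=4 → B at (7,0); v=(-1,2)

Final position: (7,0)
Wall sequence: BTRB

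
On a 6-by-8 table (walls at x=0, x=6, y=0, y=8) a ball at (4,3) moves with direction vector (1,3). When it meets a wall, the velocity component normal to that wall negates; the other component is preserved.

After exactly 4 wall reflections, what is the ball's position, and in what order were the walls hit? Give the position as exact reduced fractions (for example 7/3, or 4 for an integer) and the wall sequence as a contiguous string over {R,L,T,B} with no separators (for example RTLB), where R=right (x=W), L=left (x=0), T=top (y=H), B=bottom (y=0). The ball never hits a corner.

Final position: (1,8)
Wall sequence: TRBT

1. t=5/3 → T at (17/3,8); v=(1,-3)
2. t=1/3 → R at (6,7); v=(-1,-3)
3. t=7/3 → B at (11/3,0); v=(-1,3)
4. t=8/3 → T at (1,8); v=(-1,-3)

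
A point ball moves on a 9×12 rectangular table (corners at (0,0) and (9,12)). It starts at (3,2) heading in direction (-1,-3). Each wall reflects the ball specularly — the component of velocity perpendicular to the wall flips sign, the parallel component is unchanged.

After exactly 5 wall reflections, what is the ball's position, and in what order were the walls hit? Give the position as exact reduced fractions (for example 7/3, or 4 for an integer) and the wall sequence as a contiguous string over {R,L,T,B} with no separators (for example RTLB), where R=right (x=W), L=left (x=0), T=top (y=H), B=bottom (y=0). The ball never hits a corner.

Final position: (9,10)
Wall sequence: BLTBR

1. t=2/3 → B at (7/3,0); v=(-1,3)
2. t=7/3 → L at (0,7); v=(1,3)
3. t=5/3 → T at (5/3,12); v=(1,-3)
4. t=4 → B at (17/3,0); v=(1,3)
5. t=10/3 → R at (9,10); v=(-1,3)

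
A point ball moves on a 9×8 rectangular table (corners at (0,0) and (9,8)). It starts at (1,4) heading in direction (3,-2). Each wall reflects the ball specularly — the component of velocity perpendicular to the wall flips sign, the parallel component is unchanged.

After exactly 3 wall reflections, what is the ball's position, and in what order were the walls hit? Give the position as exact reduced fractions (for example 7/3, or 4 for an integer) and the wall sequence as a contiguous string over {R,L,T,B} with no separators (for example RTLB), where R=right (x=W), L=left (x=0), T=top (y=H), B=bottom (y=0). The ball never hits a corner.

1. t=2 → B at (7,0); v=(3,2)
2. t=2/3 → R at (9,4/3); v=(-3,2)
3. t=3 → L at (0,22/3); v=(3,2)

Final position: (0,22/3)
Wall sequence: BRL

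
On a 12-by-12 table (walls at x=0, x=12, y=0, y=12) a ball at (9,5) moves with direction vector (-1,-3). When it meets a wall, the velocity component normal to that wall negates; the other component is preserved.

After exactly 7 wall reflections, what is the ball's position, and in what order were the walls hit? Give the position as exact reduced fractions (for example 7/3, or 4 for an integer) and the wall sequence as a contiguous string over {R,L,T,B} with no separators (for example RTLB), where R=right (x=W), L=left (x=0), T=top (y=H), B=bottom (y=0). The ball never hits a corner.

Final position: (12,10)
Wall sequence: BTLBTBR

1. t=5/3 → B at (22/3,0); v=(-1,3)
2. t=4 → T at (10/3,12); v=(-1,-3)
3. t=10/3 → L at (0,2); v=(1,-3)
4. t=2/3 → B at (2/3,0); v=(1,3)
5. t=4 → T at (14/3,12); v=(1,-3)
6. t=4 → B at (26/3,0); v=(1,3)
7. t=10/3 → R at (12,10); v=(-1,3)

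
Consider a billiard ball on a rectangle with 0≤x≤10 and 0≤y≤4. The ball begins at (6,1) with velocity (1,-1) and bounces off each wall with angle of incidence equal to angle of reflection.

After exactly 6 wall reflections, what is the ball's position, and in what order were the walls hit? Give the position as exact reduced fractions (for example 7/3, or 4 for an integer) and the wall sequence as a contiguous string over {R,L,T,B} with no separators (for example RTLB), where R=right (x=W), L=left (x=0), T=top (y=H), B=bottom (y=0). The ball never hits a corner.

1. t=1 → B at (7,0); v=(1,1)
2. t=3 → R at (10,3); v=(-1,1)
3. t=1 → T at (9,4); v=(-1,-1)
4. t=4 → B at (5,0); v=(-1,1)
5. t=4 → T at (1,4); v=(-1,-1)
6. t=1 → L at (0,3); v=(1,-1)

Final position: (0,3)
Wall sequence: BRTBTL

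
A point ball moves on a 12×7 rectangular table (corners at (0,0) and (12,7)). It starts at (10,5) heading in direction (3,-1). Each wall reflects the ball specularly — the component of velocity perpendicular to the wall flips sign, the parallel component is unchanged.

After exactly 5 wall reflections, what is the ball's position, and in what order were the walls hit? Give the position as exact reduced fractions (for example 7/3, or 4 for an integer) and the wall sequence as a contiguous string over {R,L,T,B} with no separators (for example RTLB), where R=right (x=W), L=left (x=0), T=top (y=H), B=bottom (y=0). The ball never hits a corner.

1. t=2/3 → R at (12,13/3); v=(-3,-1)
2. t=4 → L at (0,1/3); v=(3,-1)
3. t=1/3 → B at (1,0); v=(3,1)
4. t=11/3 → R at (12,11/3); v=(-3,1)
5. t=10/3 → T at (2,7); v=(-3,-1)

Final position: (2,7)
Wall sequence: RLBRT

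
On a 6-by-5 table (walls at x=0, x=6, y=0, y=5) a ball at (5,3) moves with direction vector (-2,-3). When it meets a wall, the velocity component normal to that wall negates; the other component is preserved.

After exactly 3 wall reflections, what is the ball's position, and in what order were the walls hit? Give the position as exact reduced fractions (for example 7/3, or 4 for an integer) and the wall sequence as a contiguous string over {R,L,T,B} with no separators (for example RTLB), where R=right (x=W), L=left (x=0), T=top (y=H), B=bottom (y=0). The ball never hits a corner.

Final position: (1/3,5)
Wall sequence: BLT

1. t=1 → B at (3,0); v=(-2,3)
2. t=3/2 → L at (0,9/2); v=(2,3)
3. t=1/6 → T at (1/3,5); v=(2,-3)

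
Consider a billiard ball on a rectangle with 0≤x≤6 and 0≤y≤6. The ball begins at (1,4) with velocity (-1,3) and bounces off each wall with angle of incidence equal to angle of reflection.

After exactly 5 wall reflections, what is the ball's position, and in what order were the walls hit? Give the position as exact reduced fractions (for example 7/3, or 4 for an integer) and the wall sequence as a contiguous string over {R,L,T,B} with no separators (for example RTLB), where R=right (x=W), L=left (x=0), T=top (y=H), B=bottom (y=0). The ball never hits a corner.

1. t=2/3 → T at (1/3,6); v=(-1,-3)
2. t=1/3 → L at (0,5); v=(1,-3)
3. t=5/3 → B at (5/3,0); v=(1,3)
4. t=2 → T at (11/3,6); v=(1,-3)
5. t=2 → B at (17/3,0); v=(1,3)

Final position: (17/3,0)
Wall sequence: TLBTB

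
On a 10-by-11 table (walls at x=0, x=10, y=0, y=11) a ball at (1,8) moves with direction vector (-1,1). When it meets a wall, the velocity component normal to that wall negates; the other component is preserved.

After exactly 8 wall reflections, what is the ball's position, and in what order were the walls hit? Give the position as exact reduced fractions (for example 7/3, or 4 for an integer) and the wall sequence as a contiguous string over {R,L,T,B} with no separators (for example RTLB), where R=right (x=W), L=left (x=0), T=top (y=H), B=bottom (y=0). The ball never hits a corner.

Final position: (5,0)
Wall sequence: LTRBLTRB

1. t=1 → L at (0,9); v=(1,1)
2. t=2 → T at (2,11); v=(1,-1)
3. t=8 → R at (10,3); v=(-1,-1)
4. t=3 → B at (7,0); v=(-1,1)
5. t=7 → L at (0,7); v=(1,1)
6. t=4 → T at (4,11); v=(1,-1)
7. t=6 → R at (10,5); v=(-1,-1)
8. t=5 → B at (5,0); v=(-1,1)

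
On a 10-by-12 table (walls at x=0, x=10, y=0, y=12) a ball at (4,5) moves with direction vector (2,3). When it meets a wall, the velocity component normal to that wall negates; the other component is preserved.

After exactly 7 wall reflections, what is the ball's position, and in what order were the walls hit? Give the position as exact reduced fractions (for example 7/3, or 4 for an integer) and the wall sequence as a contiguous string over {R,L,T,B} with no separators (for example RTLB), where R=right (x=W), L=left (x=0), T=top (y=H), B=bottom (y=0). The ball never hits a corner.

1. t=7/3 → T at (26/3,12); v=(2,-3)
2. t=2/3 → R at (10,10); v=(-2,-3)
3. t=10/3 → B at (10/3,0); v=(-2,3)
4. t=5/3 → L at (0,5); v=(2,3)
5. t=7/3 → T at (14/3,12); v=(2,-3)
6. t=8/3 → R at (10,4); v=(-2,-3)
7. t=4/3 → B at (22/3,0); v=(-2,3)

Final position: (22/3,0)
Wall sequence: TRBLTRB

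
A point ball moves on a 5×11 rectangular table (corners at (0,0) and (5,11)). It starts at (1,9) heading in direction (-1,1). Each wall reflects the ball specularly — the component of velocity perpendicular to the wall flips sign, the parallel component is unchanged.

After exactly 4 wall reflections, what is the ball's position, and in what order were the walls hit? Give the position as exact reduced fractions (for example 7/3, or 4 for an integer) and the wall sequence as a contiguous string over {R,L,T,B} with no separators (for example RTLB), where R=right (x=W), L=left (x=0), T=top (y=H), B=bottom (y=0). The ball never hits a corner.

1. t=1 → L at (0,10); v=(1,1)
2. t=1 → T at (1,11); v=(1,-1)
3. t=4 → R at (5,7); v=(-1,-1)
4. t=5 → L at (0,2); v=(1,-1)

Final position: (0,2)
Wall sequence: LTRL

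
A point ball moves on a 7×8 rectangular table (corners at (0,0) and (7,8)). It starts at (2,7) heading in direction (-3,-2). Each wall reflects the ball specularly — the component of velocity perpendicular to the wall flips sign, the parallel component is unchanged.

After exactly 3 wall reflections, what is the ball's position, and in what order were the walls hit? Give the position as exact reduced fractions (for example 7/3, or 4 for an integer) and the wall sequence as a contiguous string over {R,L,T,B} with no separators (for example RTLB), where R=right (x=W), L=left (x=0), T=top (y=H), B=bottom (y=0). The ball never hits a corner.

1. t=2/3 → L at (0,17/3); v=(3,-2)
2. t=7/3 → R at (7,1); v=(-3,-2)
3. t=1/2 → B at (11/2,0); v=(-3,2)

Final position: (11/2,0)
Wall sequence: LRB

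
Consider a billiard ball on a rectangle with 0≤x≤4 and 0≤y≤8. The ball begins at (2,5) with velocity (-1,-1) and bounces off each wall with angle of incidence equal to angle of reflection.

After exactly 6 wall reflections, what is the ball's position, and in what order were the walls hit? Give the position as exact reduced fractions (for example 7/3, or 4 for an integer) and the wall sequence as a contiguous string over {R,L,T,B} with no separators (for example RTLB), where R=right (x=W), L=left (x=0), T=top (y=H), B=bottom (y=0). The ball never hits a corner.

1. t=2 → L at (0,3); v=(1,-1)
2. t=3 → B at (3,0); v=(1,1)
3. t=1 → R at (4,1); v=(-1,1)
4. t=4 → L at (0,5); v=(1,1)
5. t=3 → T at (3,8); v=(1,-1)
6. t=1 → R at (4,7); v=(-1,-1)

Final position: (4,7)
Wall sequence: LBRLTR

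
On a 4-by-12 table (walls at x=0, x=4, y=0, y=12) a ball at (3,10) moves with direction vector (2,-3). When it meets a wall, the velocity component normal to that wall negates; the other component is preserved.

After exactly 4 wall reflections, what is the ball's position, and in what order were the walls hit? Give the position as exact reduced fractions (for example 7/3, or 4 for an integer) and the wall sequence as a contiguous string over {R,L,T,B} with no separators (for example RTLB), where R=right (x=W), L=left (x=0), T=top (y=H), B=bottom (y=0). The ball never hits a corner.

1. t=1/2 → R at (4,17/2); v=(-2,-3)
2. t=2 → L at (0,5/2); v=(2,-3)
3. t=5/6 → B at (5/3,0); v=(2,3)
4. t=7/6 → R at (4,7/2); v=(-2,3)

Final position: (4,7/2)
Wall sequence: RLBR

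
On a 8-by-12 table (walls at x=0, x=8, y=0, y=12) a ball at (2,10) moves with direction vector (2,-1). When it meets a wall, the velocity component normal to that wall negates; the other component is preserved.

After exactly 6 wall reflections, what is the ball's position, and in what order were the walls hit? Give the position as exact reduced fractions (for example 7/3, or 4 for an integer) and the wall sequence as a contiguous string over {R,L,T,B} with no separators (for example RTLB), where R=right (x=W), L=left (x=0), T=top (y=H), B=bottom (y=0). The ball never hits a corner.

Final position: (8,9)
Wall sequence: RLBRLR

1. t=3 → R at (8,7); v=(-2,-1)
2. t=4 → L at (0,3); v=(2,-1)
3. t=3 → B at (6,0); v=(2,1)
4. t=1 → R at (8,1); v=(-2,1)
5. t=4 → L at (0,5); v=(2,1)
6. t=4 → R at (8,9); v=(-2,1)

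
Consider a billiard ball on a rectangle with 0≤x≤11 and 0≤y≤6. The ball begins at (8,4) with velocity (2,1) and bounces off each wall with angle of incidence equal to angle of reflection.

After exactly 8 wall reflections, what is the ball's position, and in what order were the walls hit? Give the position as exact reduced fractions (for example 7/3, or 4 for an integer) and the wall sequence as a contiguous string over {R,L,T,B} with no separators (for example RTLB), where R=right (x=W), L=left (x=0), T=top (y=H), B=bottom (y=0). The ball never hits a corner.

1. t=3/2 → R at (11,11/2); v=(-2,1)
2. t=1/2 → T at (10,6); v=(-2,-1)
3. t=5 → L at (0,1); v=(2,-1)
4. t=1 → B at (2,0); v=(2,1)
5. t=9/2 → R at (11,9/2); v=(-2,1)
6. t=3/2 → T at (8,6); v=(-2,-1)
7. t=4 → L at (0,2); v=(2,-1)
8. t=2 → B at (4,0); v=(2,1)

Final position: (4,0)
Wall sequence: RTLBRTLB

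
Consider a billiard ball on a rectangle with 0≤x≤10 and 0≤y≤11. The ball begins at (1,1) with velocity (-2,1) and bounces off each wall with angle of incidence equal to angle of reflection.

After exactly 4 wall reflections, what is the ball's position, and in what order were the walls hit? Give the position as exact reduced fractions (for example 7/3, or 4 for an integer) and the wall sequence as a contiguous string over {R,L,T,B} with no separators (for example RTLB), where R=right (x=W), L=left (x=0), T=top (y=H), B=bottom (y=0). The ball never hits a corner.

1. t=1/2 → L at (0,3/2); v=(2,1)
2. t=5 → R at (10,13/2); v=(-2,1)
3. t=9/2 → T at (1,11); v=(-2,-1)
4. t=1/2 → L at (0,21/2); v=(2,-1)

Final position: (0,21/2)
Wall sequence: LRTL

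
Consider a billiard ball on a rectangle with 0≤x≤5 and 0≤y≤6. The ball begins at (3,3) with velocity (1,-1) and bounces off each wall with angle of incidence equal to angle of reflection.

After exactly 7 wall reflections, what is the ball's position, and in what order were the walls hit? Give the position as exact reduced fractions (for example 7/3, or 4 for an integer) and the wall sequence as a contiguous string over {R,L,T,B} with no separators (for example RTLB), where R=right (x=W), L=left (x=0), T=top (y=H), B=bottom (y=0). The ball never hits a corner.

Final position: (0,2)
Wall sequence: RBLTRBL

1. t=2 → R at (5,1); v=(-1,-1)
2. t=1 → B at (4,0); v=(-1,1)
3. t=4 → L at (0,4); v=(1,1)
4. t=2 → T at (2,6); v=(1,-1)
5. t=3 → R at (5,3); v=(-1,-1)
6. t=3 → B at (2,0); v=(-1,1)
7. t=2 → L at (0,2); v=(1,1)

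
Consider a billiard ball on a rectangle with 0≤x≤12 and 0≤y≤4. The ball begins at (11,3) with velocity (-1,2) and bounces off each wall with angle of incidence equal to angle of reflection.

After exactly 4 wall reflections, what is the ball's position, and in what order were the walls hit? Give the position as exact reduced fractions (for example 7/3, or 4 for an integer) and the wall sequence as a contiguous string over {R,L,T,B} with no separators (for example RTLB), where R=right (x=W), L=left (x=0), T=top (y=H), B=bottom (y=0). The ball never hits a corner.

1. t=1/2 → T at (21/2,4); v=(-1,-2)
2. t=2 → B at (17/2,0); v=(-1,2)
3. t=2 → T at (13/2,4); v=(-1,-2)
4. t=2 → B at (9/2,0); v=(-1,2)

Final position: (9/2,0)
Wall sequence: TBTB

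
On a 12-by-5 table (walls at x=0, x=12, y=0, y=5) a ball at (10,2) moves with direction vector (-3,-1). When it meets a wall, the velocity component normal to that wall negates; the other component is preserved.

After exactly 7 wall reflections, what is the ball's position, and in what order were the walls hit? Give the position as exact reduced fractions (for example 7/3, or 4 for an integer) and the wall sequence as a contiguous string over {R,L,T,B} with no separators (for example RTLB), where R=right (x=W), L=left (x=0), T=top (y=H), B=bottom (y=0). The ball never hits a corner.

1. t=2 → B at (4,0); v=(-3,1)
2. t=4/3 → L at (0,4/3); v=(3,1)
3. t=11/3 → T at (11,5); v=(3,-1)
4. t=1/3 → R at (12,14/3); v=(-3,-1)
5. t=4 → L at (0,2/3); v=(3,-1)
6. t=2/3 → B at (2,0); v=(3,1)
7. t=10/3 → R at (12,10/3); v=(-3,1)

Final position: (12,10/3)
Wall sequence: BLTRLBR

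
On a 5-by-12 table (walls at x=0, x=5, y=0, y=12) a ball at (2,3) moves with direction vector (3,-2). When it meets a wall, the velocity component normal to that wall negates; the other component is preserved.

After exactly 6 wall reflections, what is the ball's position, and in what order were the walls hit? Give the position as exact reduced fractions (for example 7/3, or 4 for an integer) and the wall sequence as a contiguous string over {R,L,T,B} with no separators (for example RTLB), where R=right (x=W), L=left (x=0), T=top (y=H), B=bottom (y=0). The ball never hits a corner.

1. t=1 → R at (5,1); v=(-3,-2)
2. t=1/2 → B at (7/2,0); v=(-3,2)
3. t=7/6 → L at (0,7/3); v=(3,2)
4. t=5/3 → R at (5,17/3); v=(-3,2)
5. t=5/3 → L at (0,9); v=(3,2)
6. t=3/2 → T at (9/2,12); v=(3,-2)

Final position: (9/2,12)
Wall sequence: RBLRLT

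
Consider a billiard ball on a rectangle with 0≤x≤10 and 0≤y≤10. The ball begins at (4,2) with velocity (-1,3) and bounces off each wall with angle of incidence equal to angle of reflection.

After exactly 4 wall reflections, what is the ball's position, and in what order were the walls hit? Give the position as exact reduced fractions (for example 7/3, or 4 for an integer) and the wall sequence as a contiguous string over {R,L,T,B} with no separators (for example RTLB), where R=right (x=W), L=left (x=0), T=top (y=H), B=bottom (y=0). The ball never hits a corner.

1. t=8/3 → T at (4/3,10); v=(-1,-3)
2. t=4/3 → L at (0,6); v=(1,-3)
3. t=2 → B at (2,0); v=(1,3)
4. t=10/3 → T at (16/3,10); v=(1,-3)

Final position: (16/3,10)
Wall sequence: TLBT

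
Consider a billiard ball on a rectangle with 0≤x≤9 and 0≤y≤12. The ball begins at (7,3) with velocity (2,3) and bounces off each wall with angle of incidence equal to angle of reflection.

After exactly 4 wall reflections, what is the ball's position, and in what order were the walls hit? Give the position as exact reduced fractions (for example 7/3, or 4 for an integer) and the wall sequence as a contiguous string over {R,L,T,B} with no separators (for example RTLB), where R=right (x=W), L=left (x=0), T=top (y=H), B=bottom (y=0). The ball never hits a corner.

Final position: (3,0)
Wall sequence: RTLB

1. t=1 → R at (9,6); v=(-2,3)
2. t=2 → T at (5,12); v=(-2,-3)
3. t=5/2 → L at (0,9/2); v=(2,-3)
4. t=3/2 → B at (3,0); v=(2,3)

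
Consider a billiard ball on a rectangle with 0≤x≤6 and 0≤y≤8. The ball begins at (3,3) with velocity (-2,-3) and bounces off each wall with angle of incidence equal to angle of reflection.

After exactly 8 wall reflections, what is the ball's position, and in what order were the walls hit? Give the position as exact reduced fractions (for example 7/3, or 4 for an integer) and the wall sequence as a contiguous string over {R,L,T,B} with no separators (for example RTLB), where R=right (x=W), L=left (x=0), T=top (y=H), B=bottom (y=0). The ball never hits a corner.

1. t=1 → B at (1,0); v=(-2,3)
2. t=1/2 → L at (0,3/2); v=(2,3)
3. t=13/6 → T at (13/3,8); v=(2,-3)
4. t=5/6 → R at (6,11/2); v=(-2,-3)
5. t=11/6 → B at (7/3,0); v=(-2,3)
6. t=7/6 → L at (0,7/2); v=(2,3)
7. t=3/2 → T at (3,8); v=(2,-3)
8. t=3/2 → R at (6,7/2); v=(-2,-3)

Final position: (6,7/2)
Wall sequence: BLTRBLTR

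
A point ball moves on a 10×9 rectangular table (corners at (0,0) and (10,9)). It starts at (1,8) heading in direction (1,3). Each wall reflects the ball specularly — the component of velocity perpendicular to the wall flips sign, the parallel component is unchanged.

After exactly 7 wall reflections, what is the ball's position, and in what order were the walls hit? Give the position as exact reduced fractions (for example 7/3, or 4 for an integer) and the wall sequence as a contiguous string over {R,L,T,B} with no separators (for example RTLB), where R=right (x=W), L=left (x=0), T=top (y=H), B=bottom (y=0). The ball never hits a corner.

1. t=1/3 → T at (4/3,9); v=(1,-3)
2. t=3 → B at (13/3,0); v=(1,3)
3. t=3 → T at (22/3,9); v=(1,-3)
4. t=8/3 → R at (10,1); v=(-1,-3)
5. t=1/3 → B at (29/3,0); v=(-1,3)
6. t=3 → T at (20/3,9); v=(-1,-3)
7. t=3 → B at (11/3,0); v=(-1,3)

Final position: (11/3,0)
Wall sequence: TBTRBTB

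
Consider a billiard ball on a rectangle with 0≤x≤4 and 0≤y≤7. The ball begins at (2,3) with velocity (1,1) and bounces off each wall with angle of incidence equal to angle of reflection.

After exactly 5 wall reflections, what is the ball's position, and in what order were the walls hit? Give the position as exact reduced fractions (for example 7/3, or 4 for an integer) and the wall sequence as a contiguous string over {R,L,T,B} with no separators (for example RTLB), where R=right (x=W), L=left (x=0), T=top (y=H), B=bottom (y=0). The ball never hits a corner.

1. t=2 → R at (4,5); v=(-1,1)
2. t=2 → T at (2,7); v=(-1,-1)
3. t=2 → L at (0,5); v=(1,-1)
4. t=4 → R at (4,1); v=(-1,-1)
5. t=1 → B at (3,0); v=(-1,1)

Final position: (3,0)
Wall sequence: RTLRB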